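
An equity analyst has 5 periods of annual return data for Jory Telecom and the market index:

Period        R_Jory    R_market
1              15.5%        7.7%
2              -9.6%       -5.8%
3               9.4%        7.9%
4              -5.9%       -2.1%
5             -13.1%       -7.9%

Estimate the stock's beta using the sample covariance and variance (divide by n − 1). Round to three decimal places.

1.643

Mean R_i = (15.5 − 9.6 + 9.4 − 5.9 − 13.1) / 5 = -0.7400%
Mean R_m = (7.7 − 5.8 + 7.9 − 2.1 − 7.9) / 5 = -0.0400%
Σ(R_i − R̄_i)(R_m − R̄_m) = 365.0220  ⇒  Cov = 365.0220 / 4 = 91.2555
Σ(R_m − R̄_m)² = 222.1520  ⇒  Var(R_m) = 222.1520 / 4 = 55.5380
β = Cov / Var(R_m) = 91.2555 / 55.5380 = 1.6431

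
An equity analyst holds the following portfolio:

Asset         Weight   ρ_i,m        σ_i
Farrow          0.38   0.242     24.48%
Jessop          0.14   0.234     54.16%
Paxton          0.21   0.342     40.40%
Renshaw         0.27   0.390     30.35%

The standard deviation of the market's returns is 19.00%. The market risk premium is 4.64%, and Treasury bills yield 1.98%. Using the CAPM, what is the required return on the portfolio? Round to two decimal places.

β_Farrow = 0.242 × 24.48% / 19.00% = 0.3118
β_Jessop = 0.234 × 54.16% / 19.00% = 0.6670
β_Paxton = 0.342 × 40.40% / 19.00% = 0.7272
β_Renshaw = 0.390 × 30.35% / 19.00% = 0.6230
β_P = Σ w_i β_i = 0.38×0.3118 + 0.14×0.6670 + 0.21×0.7272 + 0.27×0.6230 = 0.5328
E(R_P) = R_f + β_P × MRP = 1.98% + 0.5328 × 4.64% = 4.45%

4.45%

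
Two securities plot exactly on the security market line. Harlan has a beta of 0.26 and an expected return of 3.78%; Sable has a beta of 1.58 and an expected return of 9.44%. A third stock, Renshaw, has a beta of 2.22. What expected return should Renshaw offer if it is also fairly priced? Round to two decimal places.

12.18%

MRP (SML slope) = (9.44% − 3.78%) / (1.58 − 0.26) = 5.66% / 1.32 = 4.2879%
R_f (intercept) = 3.78% − 0.26 × 4.2879% = 2.6651%
E(R_Renshaw) = R_f + β × MRP = 2.6651% + 2.22 × 4.2879% = 12.18%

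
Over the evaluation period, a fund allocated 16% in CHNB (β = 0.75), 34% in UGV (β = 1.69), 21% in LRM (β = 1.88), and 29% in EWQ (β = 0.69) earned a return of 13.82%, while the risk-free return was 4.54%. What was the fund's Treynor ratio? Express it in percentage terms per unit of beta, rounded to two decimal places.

β_P = 0.16×0.75 + 0.34×1.69 + 0.21×1.88 + 0.29×0.69 = 1.2895
Treynor = (R_P − R_f) / β_P = (13.82% − 4.54%) / 1.2895 = 9.28% / 1.2895 = 7.20%

7.20%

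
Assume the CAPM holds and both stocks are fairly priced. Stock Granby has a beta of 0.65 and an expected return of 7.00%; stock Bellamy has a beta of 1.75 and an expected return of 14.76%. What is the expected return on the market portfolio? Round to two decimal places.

9.47%

Both satisfy E(R) = R_f + β·MRP, so the slope of the SML is
MRP = (14.76% − 7.00%) / (1.75 − 0.65) = 7.76% / 1.10 = 7.0545%
R_f = E(R_Granby) − β_Granby·MRP = 7.00% − 0.65 × 7.0545% = 2.4146%
E(R_m) = R_f + MRP = 2.4146% + 7.0545% = 9.47%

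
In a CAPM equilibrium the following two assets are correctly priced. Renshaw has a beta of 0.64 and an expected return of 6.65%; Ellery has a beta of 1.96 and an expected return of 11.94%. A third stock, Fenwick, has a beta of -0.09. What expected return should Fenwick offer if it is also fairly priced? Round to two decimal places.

MRP (SML slope) = (11.94% − 6.65%) / (1.96 − 0.64) = 5.29% / 1.32 = 4.0076%
R_f (intercept) = 6.65% − 0.64 × 4.0076% = 4.0851%
E(R_Fenwick) = R_f + β × MRP = 4.0851% + -0.09 × 4.0076% = 3.72%

3.72%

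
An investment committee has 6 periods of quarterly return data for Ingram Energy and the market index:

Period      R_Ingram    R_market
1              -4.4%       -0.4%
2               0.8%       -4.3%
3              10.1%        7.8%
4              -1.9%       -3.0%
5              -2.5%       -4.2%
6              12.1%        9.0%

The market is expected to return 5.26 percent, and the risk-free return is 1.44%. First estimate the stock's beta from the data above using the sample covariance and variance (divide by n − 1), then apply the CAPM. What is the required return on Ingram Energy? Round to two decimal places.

Mean R_i = (-4.4 + 0.8 + 10.1 − 1.9 − 2.5 + 12.1) / 6 = 2.3667%
Mean R_m = (-0.4 − 4.3 + 7.8 − 3.0 − 4.2 + 9.0) / 6 = 0.8167%
Σ(R_i − R̄_i)(R_m − R̄_m) = 190.6033  ⇒  Cov = 190.6033 / 5 = 38.1207
Σ(R_m − R̄_m)² = 183.1283  ⇒  Var(R_m) = 183.1283 / 5 = 36.6257
β = Cov / Var(R_m) = 38.1207 / 36.6257 = 1.0408
MRP = 5.26% − 1.44% = 3.82%
E(R) = R_f + β × MRP = 1.44% + 1.0408 × 3.82% = 5.42%

5.42%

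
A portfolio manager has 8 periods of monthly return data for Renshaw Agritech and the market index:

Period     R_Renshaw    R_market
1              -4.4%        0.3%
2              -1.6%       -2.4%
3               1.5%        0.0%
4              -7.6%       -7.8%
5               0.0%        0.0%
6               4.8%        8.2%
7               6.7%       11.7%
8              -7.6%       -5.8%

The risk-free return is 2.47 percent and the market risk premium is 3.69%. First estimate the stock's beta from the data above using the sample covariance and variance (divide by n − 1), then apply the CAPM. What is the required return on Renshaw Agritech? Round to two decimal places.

Mean R_i = (-4.4 − 1.6 + 1.5 − 7.6 + 0.0 + 4.8 + 6.7 − 7.6) / 8 = -1.0250%
Mean R_m = (0.3 − 2.4 + 0.0 − 7.8 + 0.0 + 8.2 + 11.7 − 5.8) / 8 = 0.5250%
Σ(R_i − R̄_i)(R_m − R̄_m) = 227.9350  ⇒  Cov = 227.9350 / 7 = 32.5621
Σ(R_m − R̄_m)² = 302.2550  ⇒  Var(R_m) = 302.2550 / 7 = 43.1793
β = Cov / Var(R_m) = 32.5621 / 43.1793 = 0.7541
E(R) = R_f + β × MRP = 2.47% + 0.7541 × 3.69% = 5.25%

5.25%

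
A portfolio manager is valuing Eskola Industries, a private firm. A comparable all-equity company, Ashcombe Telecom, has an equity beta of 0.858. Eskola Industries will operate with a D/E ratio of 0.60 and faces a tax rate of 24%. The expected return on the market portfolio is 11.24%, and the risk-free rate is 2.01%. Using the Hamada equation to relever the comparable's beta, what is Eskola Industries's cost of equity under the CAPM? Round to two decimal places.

β_L = β_U × [1 + (1 − t)(D/E)] = 0.858 × [1 + (1 − 0.24) × 0.60]
    = 0.858 × [1 + 0.76 × 0.60] = 0.858 × 1.4560 = 1.2492
MRP = 11.24% − 2.01% = 9.23%
E(R) = R_f + β_L × MRP = 2.01% + 1.2492 × 9.23% = 13.54%

13.54%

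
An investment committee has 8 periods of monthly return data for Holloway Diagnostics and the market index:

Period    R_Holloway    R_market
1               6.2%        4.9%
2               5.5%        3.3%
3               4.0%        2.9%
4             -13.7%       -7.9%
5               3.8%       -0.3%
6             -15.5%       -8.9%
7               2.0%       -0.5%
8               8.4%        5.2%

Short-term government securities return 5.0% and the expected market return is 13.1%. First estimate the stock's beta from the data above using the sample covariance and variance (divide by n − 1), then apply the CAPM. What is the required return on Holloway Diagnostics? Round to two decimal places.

Mean R_i = (6.2 + 5.5 + 4.0 − 13.7 + 3.8 − 15.5 + 2.0 + 8.4) / 8 = 0.0875%
Mean R_m = (4.9 + 3.3 + 2.9 − 7.9 − 0.3 − 8.9 − 0.5 + 5.2) / 8 = -0.1625%
Σ(R_i − R̄_i)(R_m − R̄_m) = 347.9638  ⇒  Cov = 347.9638 / 7 = 49.7091
Σ(R_m − R̄_m)² = 212.0988  ⇒  Var(R_m) = 212.0988 / 7 = 30.2998
β = Cov / Var(R_m) = 49.7091 / 30.2998 = 1.6406
MRP = 13.1% − 5.0% = 8.10%
E(R) = R_f + β × MRP = 5.0% + 1.6406 × 8.1% = 18.29%

18.29%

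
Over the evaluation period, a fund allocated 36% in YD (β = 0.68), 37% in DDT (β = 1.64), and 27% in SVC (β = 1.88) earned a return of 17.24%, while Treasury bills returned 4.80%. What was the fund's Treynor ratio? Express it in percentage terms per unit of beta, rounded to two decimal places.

9.15%

β_P = 0.36×0.68 + 0.37×1.64 + 0.27×1.88 = 1.3592
Treynor = (R_P − R_f) / β_P = (17.24% − 4.80%) / 1.3592 = 12.44% / 1.3592 = 9.15%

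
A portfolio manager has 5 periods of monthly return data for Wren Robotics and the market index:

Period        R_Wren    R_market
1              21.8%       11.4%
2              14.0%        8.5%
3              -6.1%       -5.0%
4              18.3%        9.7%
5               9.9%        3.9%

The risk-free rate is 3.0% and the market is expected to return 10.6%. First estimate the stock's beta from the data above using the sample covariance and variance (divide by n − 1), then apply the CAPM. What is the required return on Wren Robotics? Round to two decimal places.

15.41%

Mean R_i = (21.8 + 14.0 − 6.1 + 18.3 + 9.9) / 5 = 11.5800%
Mean R_m = (11.4 + 8.5 − 5.0 + 9.7 + 3.9) / 5 = 5.7000%
Σ(R_i − R̄_i)(R_m − R̄_m) = 284.1100  ⇒  Cov = 284.1100 / 4 = 71.0275
Σ(R_m − R̄_m)² = 174.0600  ⇒  Var(R_m) = 174.0600 / 4 = 43.5150
β = Cov / Var(R_m) = 71.0275 / 43.5150 = 1.6323
MRP = 10.6% − 3.0% = 7.60%
E(R) = R_f + β × MRP = 3.0% + 1.6323 × 7.6% = 15.41%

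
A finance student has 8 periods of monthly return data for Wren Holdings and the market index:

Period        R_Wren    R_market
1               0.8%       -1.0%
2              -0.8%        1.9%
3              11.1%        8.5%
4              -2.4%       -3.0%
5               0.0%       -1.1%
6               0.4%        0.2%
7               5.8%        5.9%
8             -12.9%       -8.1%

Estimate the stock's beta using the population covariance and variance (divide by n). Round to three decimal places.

1.274

Mean R_i = (0.8 − 0.8 + 11.1 − 2.4 + 0.0 + 0.4 + 5.8 − 12.9) / 8 = 0.2500%
Mean R_m = (-1.0 + 1.9 + 8.5 − 3.0 − 1.1 + 0.2 + 5.9 − 8.1) / 8 = 0.4125%
Σ(R_i − R̄_i)(R_m − R̄_m) = 237.1950  ⇒  Cov = 237.1950 / 8 = 29.6494
Σ(R_m − R̄_m)² = 186.1688  ⇒  Var(R_m) = 186.1688 / 8 = 23.2711
β = Cov / Var(R_m) = 29.6494 / 23.2711 = 1.2741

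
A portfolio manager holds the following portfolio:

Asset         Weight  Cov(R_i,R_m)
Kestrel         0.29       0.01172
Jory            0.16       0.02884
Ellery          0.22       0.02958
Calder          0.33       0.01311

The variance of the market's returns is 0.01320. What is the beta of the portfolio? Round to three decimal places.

β_Kestrel = 0.01172 / 0.01320 = 0.8879
β_Jory = 0.02884 / 0.01320 = 2.1848
β_Ellery = 0.02958 / 0.01320 = 2.2409
β_Calder = 0.01311 / 0.01320 = 0.9932
β_P = Σ w_i β_i = 0.29×0.8879 + 0.16×2.1848 + 0.22×2.2409 + 0.33×0.9932 = 1.4278

1.428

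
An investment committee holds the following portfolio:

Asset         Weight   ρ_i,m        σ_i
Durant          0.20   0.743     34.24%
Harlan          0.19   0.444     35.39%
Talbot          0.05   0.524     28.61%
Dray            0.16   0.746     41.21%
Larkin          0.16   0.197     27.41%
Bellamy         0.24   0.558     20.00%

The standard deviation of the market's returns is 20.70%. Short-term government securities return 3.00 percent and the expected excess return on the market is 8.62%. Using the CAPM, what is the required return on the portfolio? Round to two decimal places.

10.20%

β_Durant = 0.743 × 34.24% / 20.70% = 1.2290
β_Harlan = 0.444 × 35.39% / 20.70% = 0.7591
β_Talbot = 0.524 × 28.61% / 20.70% = 0.7242
β_Dray = 0.746 × 41.21% / 20.70% = 1.4852
β_Larkin = 0.197 × 27.41% / 20.70% = 0.2609
β_Bellamy = 0.558 × 20.00% / 20.70% = 0.5391
β_P = Σ w_i β_i = 0.20×1.2290 + 0.19×0.7591 + 0.05×0.7242 + 0.16×1.4852 + 0.16×0.2609 + 0.24×0.5391 = 0.8350
E(R_P) = R_f + β_P × MRP = 3.00% + 0.8350 × 8.62% = 10.20%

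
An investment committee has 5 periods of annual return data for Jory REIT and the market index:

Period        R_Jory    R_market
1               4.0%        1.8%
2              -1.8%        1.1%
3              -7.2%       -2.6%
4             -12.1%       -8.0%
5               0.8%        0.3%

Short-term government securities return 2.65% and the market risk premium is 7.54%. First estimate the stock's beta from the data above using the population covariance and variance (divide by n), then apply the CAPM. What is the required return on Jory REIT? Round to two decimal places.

14.00%

Mean R_i = (4.0 − 1.8 − 7.2 − 12.1 + 0.8) / 5 = -3.2600%
Mean R_m = (1.8 + 1.1 − 2.6 − 8.0 + 0.3) / 5 = -1.4800%
Σ(R_i − R̄_i)(R_m − R̄_m) = 96.8560  ⇒  Cov = 96.8560 / 5 = 19.3712
Σ(R_m − R̄_m)² = 64.3480  ⇒  Var(R_m) = 64.3480 / 5 = 12.8696
β = Cov / Var(R_m) = 19.3712 / 12.8696 = 1.5052
E(R) = R_f + β × MRP = 2.65% + 1.5052 × 7.54% = 14.00%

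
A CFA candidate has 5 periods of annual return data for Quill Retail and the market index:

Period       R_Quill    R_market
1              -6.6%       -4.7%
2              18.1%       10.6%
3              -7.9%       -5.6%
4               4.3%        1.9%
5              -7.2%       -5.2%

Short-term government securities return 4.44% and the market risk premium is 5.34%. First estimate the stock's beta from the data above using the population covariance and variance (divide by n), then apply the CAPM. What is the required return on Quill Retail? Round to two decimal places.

Mean R_i = (-6.6 + 18.1 − 7.9 + 4.3 − 7.2) / 5 = 0.1400%
Mean R_m = (-4.7 + 10.6 − 5.6 + 1.9 − 5.2) / 5 = -0.6000%
Σ(R_i − R̄_i)(R_m − R̄_m) = 313.1500  ⇒  Cov = 313.1500 / 5 = 62.6300
Σ(R_m − R̄_m)² = 194.6600  ⇒  Var(R_m) = 194.6600 / 5 = 38.9320
β = Cov / Var(R_m) = 62.6300 / 38.9320 = 1.6087
E(R) = R_f + β × MRP = 4.44% + 1.6087 × 5.34% = 13.03%

13.03%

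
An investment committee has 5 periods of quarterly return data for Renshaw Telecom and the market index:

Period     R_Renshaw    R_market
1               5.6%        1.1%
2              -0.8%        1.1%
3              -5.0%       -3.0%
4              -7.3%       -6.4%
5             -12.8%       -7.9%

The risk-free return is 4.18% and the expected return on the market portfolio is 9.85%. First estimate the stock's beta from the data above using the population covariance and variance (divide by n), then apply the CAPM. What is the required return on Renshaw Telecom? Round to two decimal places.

Mean R_i = (5.6 − 0.8 − 5.0 − 7.3 − 12.8) / 5 = -4.0600%
Mean R_m = (1.1 + 1.1 − 3.0 − 6.4 − 7.9) / 5 = -3.0200%
Σ(R_i − R̄_i)(R_m − R̄_m) = 106.8140  ⇒  Cov = 106.8140 / 5 = 21.3628
Σ(R_m − R̄_m)² = 69.1880  ⇒  Var(R_m) = 69.1880 / 5 = 13.8376
β = Cov / Var(R_m) = 21.3628 / 13.8376 = 1.5438
MRP = 9.85% − 4.18% = 5.67%
E(R) = R_f + β × MRP = 4.18% + 1.5438 × 5.67% = 12.93%

12.93%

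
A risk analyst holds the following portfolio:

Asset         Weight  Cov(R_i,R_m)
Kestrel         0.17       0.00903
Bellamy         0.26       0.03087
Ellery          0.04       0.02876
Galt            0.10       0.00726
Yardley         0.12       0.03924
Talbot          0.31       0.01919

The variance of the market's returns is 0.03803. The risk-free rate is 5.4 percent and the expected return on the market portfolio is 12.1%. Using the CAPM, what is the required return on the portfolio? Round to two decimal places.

β_Kestrel = 0.00903 / 0.03803 = 0.2374
β_Bellamy = 0.03087 / 0.03803 = 0.8117
β_Ellery = 0.02876 / 0.03803 = 0.7562
β_Galt = 0.00726 / 0.03803 = 0.1909
β_Yardley = 0.03924 / 0.03803 = 1.0318
β_Talbot = 0.01919 / 0.03803 = 0.5046
β_P = Σ w_i β_i = 0.17×0.2374 + 0.26×0.8117 + 0.04×0.7562 + 0.10×0.1909 + 0.12×1.0318 + 0.31×0.5046 = 0.5810
MRP = 12.1% − 5.4% = 6.70%
E(R_P) = R_f + β_P × MRP = 5.4% + 0.5810 × 6.7% = 9.29%

9.29%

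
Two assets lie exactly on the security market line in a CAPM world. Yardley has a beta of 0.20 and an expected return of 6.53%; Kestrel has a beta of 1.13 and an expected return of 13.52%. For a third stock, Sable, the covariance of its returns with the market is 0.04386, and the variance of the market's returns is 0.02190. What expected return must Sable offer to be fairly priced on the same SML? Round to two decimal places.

20.08%

MRP = (13.52% − 6.53%) / (1.13 − 0.20) = 7.5161%
R_f = 6.53% − 0.20 × 7.5161% = 5.0268%
β_Sable = Cov / Var(R_m) = 0.04386 / 0.02190 = 2.0027
E(R_Sable) = R_f + β × MRP = 5.0268% + 2.0027 × 7.5161% = 20.08%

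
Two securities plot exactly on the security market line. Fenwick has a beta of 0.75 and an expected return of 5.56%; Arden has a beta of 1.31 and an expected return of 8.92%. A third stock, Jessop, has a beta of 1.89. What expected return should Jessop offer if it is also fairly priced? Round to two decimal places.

MRP (SML slope) = (8.92% − 5.56%) / (1.31 − 0.75) = 3.36% / 0.56 = 6.0000%
R_f (intercept) = 5.56% − 0.75 × 6.0000% = 1.0600%
E(R_Jessop) = R_f + β × MRP = 1.0600% + 1.89 × 6.0000% = 12.40%

12.40%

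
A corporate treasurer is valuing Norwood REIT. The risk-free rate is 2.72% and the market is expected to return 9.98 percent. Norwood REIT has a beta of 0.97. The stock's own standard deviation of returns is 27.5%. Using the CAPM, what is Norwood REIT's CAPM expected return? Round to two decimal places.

9.76%

Market risk premium = E(R_m) − R_f = 9.98% − 2.72% = 7.26%
E(R) = R_f + β × MRP = 2.72% + 0.97 × 7.26% = 9.76%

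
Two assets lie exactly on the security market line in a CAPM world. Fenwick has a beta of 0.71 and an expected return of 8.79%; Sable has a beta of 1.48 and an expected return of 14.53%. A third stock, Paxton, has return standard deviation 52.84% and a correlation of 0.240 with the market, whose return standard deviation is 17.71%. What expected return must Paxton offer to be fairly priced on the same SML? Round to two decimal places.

8.84%

MRP = (14.53% − 8.79%) / (1.48 − 0.71) = 7.4545%
R_f = 8.79% − 0.71 × 7.4545% = 3.4973%
β_Paxton = ρ·σ_i/σ_m = 0.240 × 52.84 / 17.71 = 0.7161
E(R_Paxton) = R_f + β × MRP = 3.4973% + 0.7161 × 7.4545% = 8.84%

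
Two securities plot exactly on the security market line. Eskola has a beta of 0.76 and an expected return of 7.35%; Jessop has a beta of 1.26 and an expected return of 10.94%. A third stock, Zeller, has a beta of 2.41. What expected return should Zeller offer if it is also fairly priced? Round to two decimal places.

MRP (SML slope) = (10.94% − 7.35%) / (1.26 − 0.76) = 3.59% / 0.50 = 7.1800%
R_f (intercept) = 7.35% − 0.76 × 7.1800% = 1.8932%
E(R_Zeller) = R_f + β × MRP = 1.8932% + 2.41 × 7.1800% = 19.20%

19.20%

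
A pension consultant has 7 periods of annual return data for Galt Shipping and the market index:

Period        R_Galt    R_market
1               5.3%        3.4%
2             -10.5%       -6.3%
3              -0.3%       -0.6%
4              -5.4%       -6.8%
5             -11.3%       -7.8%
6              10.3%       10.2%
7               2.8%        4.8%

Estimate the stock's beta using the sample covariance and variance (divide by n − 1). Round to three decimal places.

1.138

Mean R_i = (5.3 − 10.5 − 0.3 − 5.4 − 11.3 + 10.3 + 2.8) / 7 = -1.3000%
Mean R_m = (3.4 − 6.3 − 0.6 − 6.8 − 7.8 + 10.2 + 4.8) / 7 = -0.4429%
Σ(R_i − R̄_i)(R_m − R̄_m) = 323.6800  ⇒  Cov = 323.6800 / 6 = 53.9467
Σ(R_m − R̄_m)² = 284.3971  ⇒  Var(R_m) = 284.3971 / 6 = 47.3995
β = Cov / Var(R_m) = 53.9467 / 47.3995 = 1.1381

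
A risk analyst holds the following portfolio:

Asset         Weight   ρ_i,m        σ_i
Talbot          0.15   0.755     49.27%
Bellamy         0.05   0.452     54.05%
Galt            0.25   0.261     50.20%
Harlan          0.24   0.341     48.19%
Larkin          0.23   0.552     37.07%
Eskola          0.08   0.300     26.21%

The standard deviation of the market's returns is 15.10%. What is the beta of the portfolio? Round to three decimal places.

β_Talbot = 0.755 × 49.27% / 15.10% = 2.4635
β_Bellamy = 0.452 × 54.05% / 15.10% = 1.6179
β_Galt = 0.261 × 50.20% / 15.10% = 0.8677
β_Harlan = 0.341 × 48.19% / 15.10% = 1.0883
β_Larkin = 0.552 × 37.07% / 15.10% = 1.3551
β_Eskola = 0.300 × 26.21% / 15.10% = 0.5207
β_P = Σ w_i β_i = 0.15×2.4635 + 0.05×1.6179 + 0.25×0.8677 + 0.24×1.0883 + 0.23×1.3551 + 0.08×0.5207 = 1.2819

1.282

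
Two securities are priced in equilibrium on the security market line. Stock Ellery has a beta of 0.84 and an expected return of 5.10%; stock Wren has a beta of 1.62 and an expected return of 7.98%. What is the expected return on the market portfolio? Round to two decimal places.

5.69%

Both satisfy E(R) = R_f + β·MRP, so the slope of the SML is
MRP = (7.98% − 5.10%) / (1.62 − 0.84) = 2.88% / 0.78 = 3.6923%
R_f = E(R_Ellery) − β_Ellery·MRP = 5.10% − 0.84 × 3.6923% = 1.9985%
E(R_m) = R_f + MRP = 1.9985% + 3.6923% = 5.69%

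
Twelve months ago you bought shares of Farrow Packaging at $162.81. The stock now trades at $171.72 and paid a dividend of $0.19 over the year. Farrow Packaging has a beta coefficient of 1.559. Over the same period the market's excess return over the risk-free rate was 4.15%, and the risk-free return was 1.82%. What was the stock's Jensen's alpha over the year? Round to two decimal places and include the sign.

Realised HPR = (P1 + D1 − P0) / P0 = (171.72 + 0.19 − 162.81) / 162.81 = 9.10 / 162.81 = 5.5893%
CAPM required = R_f + β·MRP = 1.82% + 1.559 × 4.15% = 8.28985%
α = realised − required = 5.5893% − 8.28985% = -2.70%

-2.70%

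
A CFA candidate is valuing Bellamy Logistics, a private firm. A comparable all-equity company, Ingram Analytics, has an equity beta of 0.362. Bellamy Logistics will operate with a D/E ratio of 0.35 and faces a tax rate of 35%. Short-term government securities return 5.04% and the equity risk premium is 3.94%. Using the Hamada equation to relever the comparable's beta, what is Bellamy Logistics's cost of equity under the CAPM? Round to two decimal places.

6.79%

β_L = β_U × [1 + (1 − t)(D/E)] = 0.362 × [1 + (1 − 0.35) × 0.35]
    = 0.362 × [1 + 0.65 × 0.35] = 0.362 × 1.2275 = 0.4444
E(R) = R_f + β_L × MRP = 5.04% + 0.4444 × 3.94% = 6.79%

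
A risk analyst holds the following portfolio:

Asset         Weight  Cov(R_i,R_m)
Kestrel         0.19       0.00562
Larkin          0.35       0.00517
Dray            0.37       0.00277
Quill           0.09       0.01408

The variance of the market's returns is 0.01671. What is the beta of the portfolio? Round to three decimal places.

β_Kestrel = 0.00562 / 0.01671 = 0.3363
β_Larkin = 0.00517 / 0.01671 = 0.3094
β_Dray = 0.00277 / 0.01671 = 0.1658
β_Quill = 0.01408 / 0.01671 = 0.8426
β_P = Σ w_i β_i = 0.19×0.3363 + 0.35×0.3094 + 0.37×0.1658 + 0.09×0.8426 = 0.3094

0.309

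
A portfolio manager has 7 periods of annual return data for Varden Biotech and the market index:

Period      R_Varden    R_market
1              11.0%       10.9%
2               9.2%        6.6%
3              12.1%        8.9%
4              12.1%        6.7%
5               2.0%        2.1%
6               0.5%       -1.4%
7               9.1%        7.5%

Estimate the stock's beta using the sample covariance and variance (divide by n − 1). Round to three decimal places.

Mean R_i = (11.0 + 9.2 + 12.1 + 12.1 + 2.0 + 0.5 + 9.1) / 7 = 8.0000%
Mean R_m = (10.9 + 6.6 + 8.9 + 6.7 + 2.1 − 1.4 + 7.5) / 7 = 5.9000%
Σ(R_i − R̄_i)(R_m − R̄_m) = 110.7300  ⇒  Cov = 110.7300 / 6 = 18.4550
Σ(R_m − R̄_m)² = 105.4200  ⇒  Var(R_m) = 105.4200 / 6 = 17.5700
β = Cov / Var(R_m) = 18.4550 / 17.5700 = 1.0504

1.050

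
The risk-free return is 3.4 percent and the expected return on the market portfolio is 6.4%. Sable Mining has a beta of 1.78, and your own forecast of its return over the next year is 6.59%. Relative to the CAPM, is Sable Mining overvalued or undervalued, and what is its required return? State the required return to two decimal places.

Overvalued; required return 8.74%

MRP = 6.4% − 3.4% = 3.00%
Required return = R_f + β·MRP = 3.4% + 1.78 × 3.0% = 8.74%
Forecast 6.59% < required 8.74% → the stock plots below the SML → overvalued.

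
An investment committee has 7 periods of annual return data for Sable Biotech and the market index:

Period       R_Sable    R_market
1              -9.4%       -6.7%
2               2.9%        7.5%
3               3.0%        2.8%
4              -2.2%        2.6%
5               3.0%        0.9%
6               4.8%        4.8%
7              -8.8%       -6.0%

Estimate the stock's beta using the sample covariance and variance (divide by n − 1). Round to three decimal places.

1.006

Mean R_i = (-9.4 + 2.9 + 3.0 − 2.2 + 3.0 + 4.8 − 8.8) / 7 = -0.9571%
Mean R_m = (-6.7 + 7.5 + 2.8 + 2.6 + 0.9 + 4.8 − 6.0) / 7 = 0.8429%
Σ(R_i − R̄_i)(R_m − R̄_m) = 171.5971  ⇒  Cov = 171.5971 / 6 = 28.5995
Σ(R_m − R̄_m)² = 170.6171  ⇒  Var(R_m) = 170.6171 / 6 = 28.4362
β = Cov / Var(R_m) = 28.5995 / 28.4362 = 1.0057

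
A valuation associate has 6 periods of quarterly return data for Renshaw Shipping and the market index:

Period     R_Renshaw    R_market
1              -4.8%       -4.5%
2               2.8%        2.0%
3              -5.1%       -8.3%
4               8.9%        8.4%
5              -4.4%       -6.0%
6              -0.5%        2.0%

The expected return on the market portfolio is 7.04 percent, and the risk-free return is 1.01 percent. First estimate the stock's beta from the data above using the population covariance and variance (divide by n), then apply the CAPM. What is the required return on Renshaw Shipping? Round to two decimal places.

Mean R_i = (-4.8 + 2.8 − 5.1 + 8.9 − 4.4 − 0.5) / 6 = -0.5167%
Mean R_m = (-4.5 + 2.0 − 8.3 + 8.4 − 6.0 + 2.0) / 6 = -1.0667%
Σ(R_i − R̄_i)(R_m − R̄_m) = 166.3833  ⇒  Cov = 166.3833 / 6 = 27.7306
Σ(R_m − R̄_m)² = 196.8733  ⇒  Var(R_m) = 196.8733 / 6 = 32.8122
β = Cov / Var(R_m) = 27.7306 / 32.8122 = 0.8451
MRP = 7.04% − 1.01% = 6.03%
E(R) = R_f + β × MRP = 1.01% + 0.8451 × 6.03% = 6.11%

6.11%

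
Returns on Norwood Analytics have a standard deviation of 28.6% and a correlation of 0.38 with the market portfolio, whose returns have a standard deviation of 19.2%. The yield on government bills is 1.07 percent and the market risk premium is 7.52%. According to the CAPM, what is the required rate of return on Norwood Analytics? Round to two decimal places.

β = ρ × σ_i / σ_m = 0.38 × 28.6% / 19.2% = 0.5660
E(R) = 1.07% + 0.5660 × 7.52% = 5.33%

5.33%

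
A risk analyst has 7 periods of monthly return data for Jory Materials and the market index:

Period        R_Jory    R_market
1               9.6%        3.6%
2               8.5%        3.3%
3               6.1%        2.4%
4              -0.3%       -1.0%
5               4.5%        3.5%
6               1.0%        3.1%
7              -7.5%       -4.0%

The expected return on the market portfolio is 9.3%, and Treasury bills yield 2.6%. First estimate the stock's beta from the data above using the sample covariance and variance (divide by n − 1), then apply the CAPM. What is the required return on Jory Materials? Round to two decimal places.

14.61%

Mean R_i = (9.6 + 8.5 + 6.1 − 0.3 + 4.5 + 1.0 − 7.5) / 7 = 3.1286%
Mean R_m = (3.6 + 3.3 + 2.4 − 1.0 + 3.5 + 3.1 − 4.0) / 7 = 1.5571%
Σ(R_i − R̄_i)(R_m − R̄_m) = 92.2986  ⇒  Cov = 92.2986 / 6 = 15.3831
Σ(R_m − R̄_m)² = 51.4971  ⇒  Var(R_m) = 51.4971 / 6 = 8.5829
β = Cov / Var(R_m) = 15.3831 / 8.5829 = 1.7923
MRP = 9.3% − 2.6% = 6.70%
E(R) = R_f + β × MRP = 2.6% + 1.7923 × 6.7% = 14.61%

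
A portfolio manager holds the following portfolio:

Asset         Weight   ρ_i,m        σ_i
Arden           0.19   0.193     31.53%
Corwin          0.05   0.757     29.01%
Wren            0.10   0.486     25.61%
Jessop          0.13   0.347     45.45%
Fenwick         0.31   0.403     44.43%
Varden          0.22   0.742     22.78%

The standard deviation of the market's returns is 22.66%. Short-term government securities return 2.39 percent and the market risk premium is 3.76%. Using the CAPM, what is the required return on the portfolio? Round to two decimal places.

β_Arden = 0.193 × 31.53% / 22.66% = 0.2685
β_Corwin = 0.757 × 29.01% / 22.66% = 0.9691
β_Wren = 0.486 × 25.61% / 22.66% = 0.5493
β_Jessop = 0.347 × 45.45% / 22.66% = 0.6960
β_Fenwick = 0.403 × 44.43% / 22.66% = 0.7902
β_Varden = 0.742 × 22.78% / 22.66% = 0.7459
β_P = Σ w_i β_i = 0.19×0.2685 + 0.05×0.9691 + 0.10×0.5493 + 0.13×0.6960 + 0.31×0.7902 + 0.22×0.7459 = 0.6539
E(R_P) = R_f + β_P × MRP = 2.39% + 0.6539 × 3.76% = 4.85%

4.85%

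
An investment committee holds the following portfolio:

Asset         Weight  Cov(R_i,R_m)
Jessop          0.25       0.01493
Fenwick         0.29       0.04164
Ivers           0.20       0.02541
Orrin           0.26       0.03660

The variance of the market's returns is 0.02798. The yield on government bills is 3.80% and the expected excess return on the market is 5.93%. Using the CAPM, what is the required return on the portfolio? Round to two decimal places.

β_Jessop = 0.01493 / 0.02798 = 0.5336
β_Fenwick = 0.04164 / 0.02798 = 1.4882
β_Ivers = 0.02541 / 0.02798 = 0.9081
β_Orrin = 0.03660 / 0.02798 = 1.3081
β_P = Σ w_i β_i = 0.25×0.5336 + 0.29×1.4882 + 0.20×0.9081 + 0.26×1.3081 = 1.0867
E(R_P) = R_f + β_P × MRP = 3.80% + 1.0867 × 5.93% = 10.24%

10.24%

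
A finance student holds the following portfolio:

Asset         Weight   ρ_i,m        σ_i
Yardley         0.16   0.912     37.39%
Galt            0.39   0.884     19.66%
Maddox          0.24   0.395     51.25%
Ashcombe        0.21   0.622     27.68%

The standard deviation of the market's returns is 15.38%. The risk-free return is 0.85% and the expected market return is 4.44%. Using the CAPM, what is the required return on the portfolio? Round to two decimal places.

5.68%

β_Yardley = 0.912 × 37.39% / 15.38% = 2.2171
β_Galt = 0.884 × 19.66% / 15.38% = 1.1300
β_Maddox = 0.395 × 51.25% / 15.38% = 1.3162
β_Ashcombe = 0.622 × 27.68% / 15.38% = 1.1194
β_P = Σ w_i β_i = 0.16×2.2171 + 0.39×1.1300 + 0.24×1.3162 + 0.21×1.1194 = 1.3464
MRP = 4.44% − 0.85% = 3.59%
E(R_P) = R_f + β_P × MRP = 0.85% + 1.3464 × 3.59% = 5.68%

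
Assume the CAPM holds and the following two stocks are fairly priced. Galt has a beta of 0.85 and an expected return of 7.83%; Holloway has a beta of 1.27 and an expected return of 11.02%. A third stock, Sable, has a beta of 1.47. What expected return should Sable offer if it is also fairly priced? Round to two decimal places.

MRP (SML slope) = (11.02% − 7.83%) / (1.27 − 0.85) = 3.19% / 0.42 = 7.5952%
R_f (intercept) = 7.83% − 0.85 × 7.5952% = 1.3741%
E(R_Sable) = R_f + β × MRP = 1.3741% + 1.47 × 7.5952% = 12.54%

12.54%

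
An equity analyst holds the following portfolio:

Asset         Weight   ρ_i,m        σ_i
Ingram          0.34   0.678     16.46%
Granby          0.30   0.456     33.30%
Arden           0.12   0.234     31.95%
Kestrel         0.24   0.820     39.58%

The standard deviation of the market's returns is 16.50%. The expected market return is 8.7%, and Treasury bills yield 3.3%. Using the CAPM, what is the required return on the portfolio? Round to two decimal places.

β_Ingram = 0.678 × 16.46% / 16.50% = 0.6764
β_Granby = 0.456 × 33.30% / 16.50% = 0.9203
β_Arden = 0.234 × 31.95% / 16.50% = 0.4531
β_Kestrel = 0.820 × 39.58% / 16.50% = 1.9670
β_P = Σ w_i β_i = 0.34×0.6764 + 0.30×0.9203 + 0.12×0.4531 + 0.24×1.9670 = 1.0325
MRP = 8.7% − 3.3% = 5.40%
E(R_P) = R_f + β_P × MRP = 3.3% + 1.0325 × 5.4% = 8.88%

8.88%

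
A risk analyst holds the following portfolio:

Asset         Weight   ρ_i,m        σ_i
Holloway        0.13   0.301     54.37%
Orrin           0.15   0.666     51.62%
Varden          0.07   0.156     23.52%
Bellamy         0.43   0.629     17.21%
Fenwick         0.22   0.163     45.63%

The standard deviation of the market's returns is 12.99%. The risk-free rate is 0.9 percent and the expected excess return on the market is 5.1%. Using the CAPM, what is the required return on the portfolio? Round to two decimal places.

β_Holloway = 0.301 × 54.37% / 12.99% = 1.2598
β_Orrin = 0.666 × 51.62% / 12.99% = 2.6466
β_Varden = 0.156 × 23.52% / 12.99% = 0.2825
β_Bellamy = 0.629 × 17.21% / 12.99% = 0.8333
β_Fenwick = 0.163 × 45.63% / 12.99% = 0.5726
β_P = Σ w_i β_i = 0.13×1.2598 + 0.15×2.6466 + 0.07×0.2825 + 0.43×0.8333 + 0.22×0.5726 = 1.0648
E(R_P) = R_f + β_P × MRP = 0.9% + 1.0648 × 5.1% = 6.33%

6.33%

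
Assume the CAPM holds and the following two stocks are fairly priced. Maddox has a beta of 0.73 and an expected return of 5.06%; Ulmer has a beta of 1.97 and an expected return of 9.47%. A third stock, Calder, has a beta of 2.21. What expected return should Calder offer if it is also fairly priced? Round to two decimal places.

MRP (SML slope) = (9.47% − 5.06%) / (1.97 − 0.73) = 4.41% / 1.24 = 3.5565%
R_f (intercept) = 5.06% − 0.73 × 3.5565% = 2.4638%
E(R_Calder) = R_f + β × MRP = 2.4638% + 2.21 × 3.5565% = 10.32%

10.32%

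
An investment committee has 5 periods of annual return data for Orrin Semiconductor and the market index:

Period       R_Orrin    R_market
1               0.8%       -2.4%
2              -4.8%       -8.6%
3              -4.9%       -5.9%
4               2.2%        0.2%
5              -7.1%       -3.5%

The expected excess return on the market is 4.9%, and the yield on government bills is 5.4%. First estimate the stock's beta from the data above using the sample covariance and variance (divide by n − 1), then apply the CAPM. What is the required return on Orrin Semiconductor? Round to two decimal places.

9.50%

Mean R_i = (0.8 − 4.8 − 4.9 + 2.2 − 7.1) / 5 = -2.7600%
Mean R_m = (-2.4 − 8.6 − 5.9 + 0.2 − 3.5) / 5 = -4.0400%
Σ(R_i − R̄_i)(R_m − R̄_m) = 37.8080  ⇒  Cov = 37.8080 / 4 = 9.4520
Σ(R_m − R̄_m)² = 45.2120  ⇒  Var(R_m) = 45.2120 / 4 = 11.3030
β = Cov / Var(R_m) = 9.4520 / 11.3030 = 0.8362
E(R) = R_f + β × MRP = 5.4% + 0.8362 × 4.9% = 9.50%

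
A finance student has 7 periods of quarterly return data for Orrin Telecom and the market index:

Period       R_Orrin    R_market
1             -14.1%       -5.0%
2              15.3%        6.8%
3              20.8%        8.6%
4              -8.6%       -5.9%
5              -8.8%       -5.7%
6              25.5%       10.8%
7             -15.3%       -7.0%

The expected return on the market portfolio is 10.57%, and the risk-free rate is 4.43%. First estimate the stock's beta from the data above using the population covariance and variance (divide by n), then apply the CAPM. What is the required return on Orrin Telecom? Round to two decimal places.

Mean R_i = (-14.1 + 15.3 + 20.8 − 8.6 − 8.8 + 25.5 − 15.3) / 7 = 2.1143%
Mean R_m = (-5.0 + 6.8 + 8.6 − 5.9 − 5.7 + 10.8 − 7.0) / 7 = 0.3714%
Σ(R_i − R̄_i)(R_m − R̄_m) = 831.3229  ⇒  Cov = 831.3229 / 7 = 118.7604
Σ(R_m − R̄_m)² = 377.1743  ⇒  Var(R_m) = 377.1743 / 7 = 53.8820
β = Cov / Var(R_m) = 118.7604 / 53.8820 = 2.2041
MRP = 10.57% − 4.43% = 6.14%
E(R) = R_f + β × MRP = 4.43% + 2.2041 × 6.14% = 17.96%

17.96%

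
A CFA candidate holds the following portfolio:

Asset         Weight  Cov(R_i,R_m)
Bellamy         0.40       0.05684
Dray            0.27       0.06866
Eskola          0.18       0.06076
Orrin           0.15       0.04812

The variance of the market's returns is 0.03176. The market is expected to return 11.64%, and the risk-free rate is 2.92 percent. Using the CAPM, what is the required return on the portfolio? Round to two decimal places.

19.24%

β_Bellamy = 0.05684 / 0.03176 = 1.7897
β_Dray = 0.06866 / 0.03176 = 2.1618
β_Eskola = 0.06076 / 0.03176 = 1.9131
β_Orrin = 0.04812 / 0.03176 = 1.5151
β_P = Σ w_i β_i = 0.40×1.7897 + 0.27×2.1618 + 0.18×1.9131 + 0.15×1.5151 = 1.8712
MRP = 11.64% − 2.92% = 8.72%
E(R_P) = R_f + β_P × MRP = 2.92% + 1.8712 × 8.72% = 19.24%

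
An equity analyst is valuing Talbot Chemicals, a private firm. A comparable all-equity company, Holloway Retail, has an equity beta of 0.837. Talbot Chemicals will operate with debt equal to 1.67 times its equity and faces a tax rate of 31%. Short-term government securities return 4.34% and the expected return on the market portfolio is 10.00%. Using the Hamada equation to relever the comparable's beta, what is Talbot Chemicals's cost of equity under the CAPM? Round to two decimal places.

β_L = β_U × [1 + (1 − t)(D/E)] = 0.837 × [1 + (1 − 0.31) × 1.67]
    = 0.837 × [1 + 0.69 × 1.67] = 0.837 × 2.1523 = 1.8015
MRP = 10.00% − 4.34% = 5.66%
E(R) = R_f + β_L × MRP = 4.34% + 1.8015 × 5.66% = 14.54%

14.54%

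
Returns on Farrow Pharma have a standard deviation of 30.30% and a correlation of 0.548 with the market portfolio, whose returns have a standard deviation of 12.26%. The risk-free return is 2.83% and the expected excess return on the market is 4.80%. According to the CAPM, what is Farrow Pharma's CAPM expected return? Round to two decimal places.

β = ρ × σ_i / σ_m = 0.548 × 30.30% / 12.26% = 1.3544
E(R) = 2.83% + 1.3544 × 4.80% = 9.33%

9.33%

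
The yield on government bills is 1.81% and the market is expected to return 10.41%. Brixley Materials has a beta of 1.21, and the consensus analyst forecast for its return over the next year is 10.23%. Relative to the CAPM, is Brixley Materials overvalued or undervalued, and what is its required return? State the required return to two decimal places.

MRP = 10.41% − 1.81% = 8.60%
Required return = R_f + β·MRP = 1.81% + 1.21 × 8.60% = 12.22%
Forecast 10.23% < required 12.22% → the stock plots below the SML → overvalued.

Overvalued; required return 12.22%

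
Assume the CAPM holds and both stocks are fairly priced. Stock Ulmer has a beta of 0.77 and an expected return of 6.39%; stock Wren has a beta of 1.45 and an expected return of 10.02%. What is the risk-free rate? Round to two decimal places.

2.28%

Both satisfy E(R) = R_f + β·MRP, so the slope of the SML is
MRP = (10.02% − 6.39%) / (1.45 − 0.77) = 3.63% / 0.68 = 5.3382%
R_f = E(R_Ulmer) − β_Ulmer·MRP = 6.39% − 0.77 × 5.3382% = 2.2796%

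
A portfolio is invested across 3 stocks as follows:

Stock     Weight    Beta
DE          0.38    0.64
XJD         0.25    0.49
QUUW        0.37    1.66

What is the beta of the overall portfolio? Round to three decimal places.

β_P = Σ w_i β_i = 0.38×0.64 + 0.25×0.49 + 0.37×1.66 = 0.9799

0.980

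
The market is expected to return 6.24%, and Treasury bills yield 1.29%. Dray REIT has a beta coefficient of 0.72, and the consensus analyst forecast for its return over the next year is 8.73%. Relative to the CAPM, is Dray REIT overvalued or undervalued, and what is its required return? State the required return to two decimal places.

Undervalued; required return 4.85%

MRP = 6.24% − 1.29% = 4.95%
Required return = R_f + β·MRP = 1.29% + 0.72 × 4.95% = 4.85%
Forecast 8.73% > required 4.85% → the stock plots above the SML → undervalued.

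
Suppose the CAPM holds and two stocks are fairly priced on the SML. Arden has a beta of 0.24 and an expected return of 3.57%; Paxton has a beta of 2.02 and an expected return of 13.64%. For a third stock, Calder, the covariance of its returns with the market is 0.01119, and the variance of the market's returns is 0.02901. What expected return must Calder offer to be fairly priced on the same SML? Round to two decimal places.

4.39%

MRP = (13.64% − 3.57%) / (2.02 − 0.24) = 5.6573%
R_f = 3.57% − 0.24 × 5.6573% = 2.2122%
β_Calder = Cov / Var(R_m) = 0.01119 / 0.02901 = 0.3857
E(R_Calder) = R_f + β × MRP = 2.2122% + 0.3857 × 5.6573% = 4.39%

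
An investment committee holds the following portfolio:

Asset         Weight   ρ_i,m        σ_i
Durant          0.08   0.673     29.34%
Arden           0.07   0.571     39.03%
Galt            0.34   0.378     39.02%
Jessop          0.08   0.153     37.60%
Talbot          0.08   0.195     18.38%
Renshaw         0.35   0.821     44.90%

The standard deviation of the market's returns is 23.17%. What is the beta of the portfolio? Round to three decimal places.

β_Durant = 0.673 × 29.34% / 23.17% = 0.8522
β_Arden = 0.571 × 39.03% / 23.17% = 0.9619
β_Galt = 0.378 × 39.02% / 23.17% = 0.6366
β_Jessop = 0.153 × 37.60% / 23.17% = 0.2483
β_Talbot = 0.195 × 18.38% / 23.17% = 0.1547
β_Renshaw = 0.821 × 44.90% / 23.17% = 1.5910
β_P = Σ w_i β_i = 0.08×0.8522 + 0.07×0.9619 + 0.34×0.6366 + 0.08×0.2483 + 0.08×0.1547 + 0.35×1.5910 = 0.9410

0.941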